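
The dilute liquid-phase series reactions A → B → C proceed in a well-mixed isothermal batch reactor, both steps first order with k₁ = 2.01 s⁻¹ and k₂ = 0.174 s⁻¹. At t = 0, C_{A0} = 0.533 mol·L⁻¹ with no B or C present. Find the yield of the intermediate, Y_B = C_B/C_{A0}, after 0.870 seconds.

0.750

For first-order series with pure A initially, C_B(t) = k₁C_{A0}/(k₂−k₁)·(e^(−k₁t) − e^(−k₂t)).
e^(−k₁t) = e^(−2.01×0.870) = e^(−1.749) = 0.1740; e^(−k₂t) = e^(−0.1514) = 0.8595.
C_B = 2.01×0.533/(0.174−2.01) × (0.1740−0.8595) = (-0.5835)×(-0.6855) = 0.4000 mol·L⁻¹.
Y_B = C_B/C_{A0} = 0.4000/0.533 = 0.750.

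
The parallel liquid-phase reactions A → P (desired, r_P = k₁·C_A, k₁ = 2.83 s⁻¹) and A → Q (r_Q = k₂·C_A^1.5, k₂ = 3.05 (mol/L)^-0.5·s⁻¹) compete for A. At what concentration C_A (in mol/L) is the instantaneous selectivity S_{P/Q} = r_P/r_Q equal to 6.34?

S_{P/Q} = (k₁/k₂)·C_A^-0.5 ⇒ C_A = (S·k₂/k₁)^(-2).
= (6.34×3.05/2.83)^(-2) = (6.833)^(-2) = 0.0214 mol/L.

0.0214 mol/L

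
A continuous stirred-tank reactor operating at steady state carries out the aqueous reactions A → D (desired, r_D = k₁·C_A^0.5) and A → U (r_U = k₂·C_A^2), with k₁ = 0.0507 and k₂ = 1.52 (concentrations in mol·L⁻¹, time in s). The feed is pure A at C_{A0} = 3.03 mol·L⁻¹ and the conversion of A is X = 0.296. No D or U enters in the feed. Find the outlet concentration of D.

Exit C_A = C_{A0}(1−X) = 3.03×0.704 = 2.133 mol·L⁻¹.
A CSTR operates uniformly at the exit composition, giving r_D = 0.07405 and r_U = 6.916 (each k·C_A^n at C_A = 2.133).
Fraction of consumed A going to D: r_D/(r_D+r_U) = 0.01059.
C_D = 0.01059·C_{A0}·X = 0.01059×3.03×0.296 = 0.00950 mol·L⁻¹.

0.00950 mol·L⁻¹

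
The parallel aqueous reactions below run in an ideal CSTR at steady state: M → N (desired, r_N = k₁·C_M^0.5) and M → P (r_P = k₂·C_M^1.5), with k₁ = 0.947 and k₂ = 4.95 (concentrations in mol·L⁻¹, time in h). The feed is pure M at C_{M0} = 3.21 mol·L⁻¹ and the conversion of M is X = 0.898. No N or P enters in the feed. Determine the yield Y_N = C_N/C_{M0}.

0.331

Exit C_M = C_{M0}(1−X) = 3.21×0.102 = 0.3274 mol·L⁻¹.
Rates in a CSTR are evaluated at the outlet concentration: r_N = 0.947×0.3274^0.5 = 0.5419, r_P = 4.95×0.3274^1.5 = 0.9274.
Fraction of consumed M going to N: r_N/(r_N+r_P) = 0.3688.
C_N = 0.3688·C_{M0}·X = 0.3688×3.21×0.898 = 1.06 mol·L⁻¹; Y_N = C_N/C_{M0} = 0.331.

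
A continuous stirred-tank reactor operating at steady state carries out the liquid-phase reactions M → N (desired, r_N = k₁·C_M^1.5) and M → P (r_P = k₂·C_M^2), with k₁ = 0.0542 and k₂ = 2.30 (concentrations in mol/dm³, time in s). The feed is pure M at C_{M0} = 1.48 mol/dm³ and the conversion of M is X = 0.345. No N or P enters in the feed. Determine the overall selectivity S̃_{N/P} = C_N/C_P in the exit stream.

Exit C_M = C_{M0}(1−X) = 1.48×0.655 = 0.9694 mol/dm³.
Rates in a CSTR are evaluated at the outlet concentration: r_N = 0.0542×0.9694^1.5 = 0.05173, r_P = 2.30×0.9694^2 = 2.161.
Overall selectivity = C_N/C_P = r_Nτ/(r_Pτ) = r_N/r_P = 0.0239.

0.0239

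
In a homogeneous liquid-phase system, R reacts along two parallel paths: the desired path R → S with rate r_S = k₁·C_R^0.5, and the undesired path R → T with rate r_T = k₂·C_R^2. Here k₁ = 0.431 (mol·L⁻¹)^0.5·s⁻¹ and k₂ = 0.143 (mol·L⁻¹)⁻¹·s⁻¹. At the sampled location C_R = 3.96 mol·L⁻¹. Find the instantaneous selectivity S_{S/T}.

0.382

S_{S/T} = r_S/r_T = (k₁·C_R^0.5)/(k₂·C_R^2) = (k₁/k₂)·C_R^-1.5.
= (0.431×3.960^0.5) / (0.143×3.960^2) = 0.8577/2.242 = 0.382.
The undesired path is higher order in R, so low C_R (CSTR or dilute feed) favours S.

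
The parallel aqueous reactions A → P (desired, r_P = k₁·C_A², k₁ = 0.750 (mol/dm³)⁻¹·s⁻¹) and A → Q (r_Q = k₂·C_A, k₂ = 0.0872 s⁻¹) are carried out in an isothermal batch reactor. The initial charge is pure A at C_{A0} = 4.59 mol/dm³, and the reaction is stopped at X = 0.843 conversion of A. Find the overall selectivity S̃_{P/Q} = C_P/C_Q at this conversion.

C_A = C_{A0}(1−X) = 0.7206 mol/dm³.
Along a PFR/batch, dC_Q/dC_A = −r_Q/(r_P+r_Q) = −k₂/(k₂+k₁·C_A).
Integrating from C_{A0} to C_A: C_Q = (0.0872/0.750)·ln[(0.0872+0.750·4.59)/(0.0872+0.750·0.721)] = 0.1163·ln(3.530/0.6277) = 0.2008 mol/dm³.
Then C_P = (C_{A0}−C_A) − C_Q = 3.869 − 0.2008 = 3.669 mol/dm³.
S̃_{P/Q} = C_P/C_Q = 3.669/0.2008 = 18.3.

18.3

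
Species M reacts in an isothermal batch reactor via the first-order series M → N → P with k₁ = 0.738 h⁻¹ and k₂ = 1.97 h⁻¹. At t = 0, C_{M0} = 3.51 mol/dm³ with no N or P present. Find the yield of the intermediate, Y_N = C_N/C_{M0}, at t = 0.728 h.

Solving the coupled first-order balances gives C_N(t) = [k₁/(k₂−k₁)]·C_{M0}·(e^(−k₁t) − e^(−k₂t)).
e^(−k₁t) = e^(−0.738×0.728) = e^(−0.5373) = 0.5843; e^(−k₂t) = e^(−1.434) = 0.2383.
C_N = 0.738×3.51/(1.97−0.738) × (0.5843−0.2383) = 2.103×0.3460 = 0.7276 mol/dm³.
Y_N = C_N/C_{M0} = 0.7276/3.51 = 0.207.

0.207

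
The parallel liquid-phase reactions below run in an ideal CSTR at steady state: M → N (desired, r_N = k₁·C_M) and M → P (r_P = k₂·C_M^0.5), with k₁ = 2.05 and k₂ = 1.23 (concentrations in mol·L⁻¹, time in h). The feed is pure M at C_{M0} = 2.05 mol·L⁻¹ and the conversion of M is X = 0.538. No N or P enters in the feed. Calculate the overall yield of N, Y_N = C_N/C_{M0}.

0.333

Exit C_M = C_{M0}(1−X) = 2.05×0.462 = 0.9471 mol·L⁻¹.
Rates in a CSTR are evaluated at the outlet concentration: r_N = 2.05×0.9471 = 1.942, r_P = 1.23×0.9471^0.5 = 1.197.
Fraction of consumed M going to N: r_N/(r_N+r_P) = 0.6186.
C_N = 0.6186·C_{M0}·X = 0.6186×2.05×0.538 = 0.682 mol·L⁻¹; Y_N = C_N/C_{M0} = 0.333.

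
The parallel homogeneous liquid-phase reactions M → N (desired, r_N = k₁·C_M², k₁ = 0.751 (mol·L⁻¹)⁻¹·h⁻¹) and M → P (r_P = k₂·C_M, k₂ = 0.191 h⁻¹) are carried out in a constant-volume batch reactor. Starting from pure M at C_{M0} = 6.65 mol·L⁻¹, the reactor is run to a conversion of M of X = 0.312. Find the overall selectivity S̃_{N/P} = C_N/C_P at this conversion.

21.8

C_M = C_{M0}(1−X) = 4.575 mol·L⁻¹.
Along a PFR/batch, dC_P/dC_M = −r_P/(r_N+r_P) = −k₂/(k₂+k₁·C_M).
Integrating from C_{M0} to C_M: C_P = (0.191/0.751)·ln[(0.191+0.751·6.65)/(0.191+0.751·4.58)] = 0.2543·ln(5.185/3.627) = 0.09090 mol·L⁻¹.
Then C_N = (C_{M0}−C_M) − C_P = 2.075 − 0.09090 = 1.984 mol·L⁻¹.
S̃_{N/P} = C_N/C_P = 1.984/0.09090 = 21.8.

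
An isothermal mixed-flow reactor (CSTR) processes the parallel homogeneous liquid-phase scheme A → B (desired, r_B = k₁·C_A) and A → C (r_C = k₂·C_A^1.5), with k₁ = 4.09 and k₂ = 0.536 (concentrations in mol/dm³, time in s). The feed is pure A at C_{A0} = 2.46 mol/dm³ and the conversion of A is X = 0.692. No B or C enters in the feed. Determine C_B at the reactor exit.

1.53 mol/dm³

Exit C_A = C_{A0}(1−X) = 2.46×0.308 = 0.7577 mol/dm³.
A CSTR operates uniformly at the exit composition, giving r_B = 3.099 and r_C = 0.3535 (each k·C_A^n at C_A = 0.7577).
Fraction of consumed A going to B: r_B/(r_B+r_C) = 0.8976.
C_B = 0.8976·C_{A0}·X = 0.8976×2.46×0.692 = 1.53 mol/dm³.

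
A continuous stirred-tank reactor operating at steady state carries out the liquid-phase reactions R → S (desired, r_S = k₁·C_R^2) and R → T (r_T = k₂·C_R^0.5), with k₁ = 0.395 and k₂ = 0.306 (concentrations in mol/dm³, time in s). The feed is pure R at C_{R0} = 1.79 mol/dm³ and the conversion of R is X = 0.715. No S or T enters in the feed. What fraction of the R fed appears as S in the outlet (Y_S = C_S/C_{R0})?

Exit C_R = C_{R0}(1−X) = 1.79×0.285 = 0.5102 mol/dm³.
A CSTR operates uniformly at the exit composition, giving r_S = 0.1028 and r_T = 0.2186 (each k·C_R^n at C_R = 0.5102).
Fraction of consumed R going to S: r_S/(r_S+r_T) = 0.3199.
C_S = 0.3199·C_{R0}·X = 0.3199×1.79×0.715 = 0.409 mol/dm³; Y_S = C_S/C_{R0} = 0.229.

0.229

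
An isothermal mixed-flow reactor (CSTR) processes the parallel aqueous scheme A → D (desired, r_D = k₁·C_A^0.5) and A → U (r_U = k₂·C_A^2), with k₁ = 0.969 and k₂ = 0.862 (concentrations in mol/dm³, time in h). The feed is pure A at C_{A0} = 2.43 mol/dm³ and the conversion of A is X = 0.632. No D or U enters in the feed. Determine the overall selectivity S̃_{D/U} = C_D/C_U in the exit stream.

1.33

Exit C_A = C_{A0}(1−X) = 2.43×0.368 = 0.8942 mol/dm³.
Rates in a CSTR are evaluated at the outlet concentration: r_D = 0.969×0.8942^0.5 = 0.9163, r_U = 0.862×0.8942^2 = 0.6893.
Overall selectivity = C_D/C_U = r_Dτ/(r_Uτ) = r_D/r_U = 1.33.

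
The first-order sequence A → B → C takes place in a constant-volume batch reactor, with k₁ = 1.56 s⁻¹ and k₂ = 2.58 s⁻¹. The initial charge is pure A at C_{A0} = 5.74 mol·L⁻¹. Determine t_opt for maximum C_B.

0.493 s

Setting dC_B/dt = 0 gives t_opt = ln(k₂/k₁)/(k₂−k₁).
= ln(2.58/1.56)/(2.58−1.56) = ln(1.654)/1.020 = 0.5031/1.020 = 0.493 s.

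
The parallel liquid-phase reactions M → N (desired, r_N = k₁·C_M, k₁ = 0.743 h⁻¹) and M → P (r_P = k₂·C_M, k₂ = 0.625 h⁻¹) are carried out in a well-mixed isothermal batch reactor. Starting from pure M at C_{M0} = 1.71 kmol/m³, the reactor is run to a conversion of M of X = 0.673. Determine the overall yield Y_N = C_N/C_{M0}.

C_M = C_{M0}(1−X) = 0.5592 kmol/m³.
Both paths are first order in M, so the instantaneous fraction to N is constant: dC_N/d(−C_M) = k₁/(k₁+k₂) = 0.5431.
C_N = 0.5431·(C_{M0}−C_M) = 0.5431×1.151 = 0.625 kmol/m³.
Y_N = C_N/C_{M0} = 0.6250/1.71 = 0.366.

0.366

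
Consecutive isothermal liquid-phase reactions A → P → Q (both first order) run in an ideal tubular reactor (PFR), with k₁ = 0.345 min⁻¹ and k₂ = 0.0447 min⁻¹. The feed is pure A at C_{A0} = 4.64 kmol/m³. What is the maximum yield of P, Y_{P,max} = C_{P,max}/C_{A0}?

0.738

At the optimum, C_{P,max}/C_{A0} = (k₁/k₂)^[k₂/(k₂−k₁)].
= (0.345/0.0447)^(0.0447/(0.0447−0.345)) = (7.718)^(-0.1489) = 0.7377.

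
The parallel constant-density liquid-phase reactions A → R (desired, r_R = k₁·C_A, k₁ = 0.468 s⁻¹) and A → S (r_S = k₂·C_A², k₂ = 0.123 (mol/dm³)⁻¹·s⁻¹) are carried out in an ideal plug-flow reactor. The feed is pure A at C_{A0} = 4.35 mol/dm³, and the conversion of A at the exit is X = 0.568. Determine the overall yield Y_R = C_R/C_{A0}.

0.316

C_A = C_{A0}(1−X) = 1.879 mol/dm³.
Along a PFR/batch, dC_R/dC_A = −r_R/(r_R+r_S) = −k₁/(k₁+k₂·C_A).
Integrating from C_{A0} to C_A: C_R = (0.468/0.123)·ln[(0.468+0.123·4.35)/(0.468+0.123·1.88)] = 3.805·ln(1.003/0.6991) = 1.373 mol/dm³.
Y_R = C_R/C_{A0} = 1.373/4.35 = 0.316.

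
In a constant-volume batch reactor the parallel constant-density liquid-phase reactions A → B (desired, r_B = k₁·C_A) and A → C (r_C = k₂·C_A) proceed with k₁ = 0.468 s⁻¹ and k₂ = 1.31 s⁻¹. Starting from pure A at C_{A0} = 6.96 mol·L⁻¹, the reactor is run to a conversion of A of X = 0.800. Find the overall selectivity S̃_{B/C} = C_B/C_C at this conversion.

C_A = C_{A0}(1−X) = 1.392 mol·L⁻¹.
Both paths are first order in A, so the instantaneous fraction to B is constant: dC_B/d(−C_A) = k₁/(k₁+k₂) = 0.2632.
C_B = 0.2632·(C_{A0}−C_A) = 0.2632×5.568 = 1.47 mol·L⁻¹.
C_C = (C_{A0}−C_A)−C_B = 4.102 mol·L⁻¹; S̃_{B/C} = 1.466/4.102 = 0.357.

0.357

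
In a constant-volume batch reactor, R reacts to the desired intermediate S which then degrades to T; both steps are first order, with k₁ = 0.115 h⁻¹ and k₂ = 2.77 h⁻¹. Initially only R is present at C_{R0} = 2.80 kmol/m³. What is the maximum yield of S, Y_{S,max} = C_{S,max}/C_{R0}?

For a first-order series the maximum intermediate yield is C_{S,max}/C_{R0} = (k₁/k₂)^[k₂/(k₂−k₁)].
= (0.115/2.77)^(2.77/(2.77−0.115)) = (0.04152)^(1.043) = 0.03617.

0.0362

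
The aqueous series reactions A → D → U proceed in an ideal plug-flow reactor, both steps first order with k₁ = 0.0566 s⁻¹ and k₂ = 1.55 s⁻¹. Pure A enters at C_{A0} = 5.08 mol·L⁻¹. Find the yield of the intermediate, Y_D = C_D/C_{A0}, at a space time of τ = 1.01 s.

Solving the coupled first-order balances gives C_D(τ) = [k₁/(k₂−k₁)]·C_{A0}·(e^(−k₁τ) − e^(−k₂τ)).
e^(−k₁τ) = e^(−0.0566×1.01) = e^(−0.05717) = 0.9444; e^(−k₂τ) = e^(−1.566) = 0.2090.
C_D = 0.0566×5.08/(1.55−0.0566) × (0.9444−0.2090) = 0.1925×0.7355 = 0.1416 mol·L⁻¹.
Y_D = C_D/C_{A0} = 0.1416/5.08 = 0.0279.

0.0279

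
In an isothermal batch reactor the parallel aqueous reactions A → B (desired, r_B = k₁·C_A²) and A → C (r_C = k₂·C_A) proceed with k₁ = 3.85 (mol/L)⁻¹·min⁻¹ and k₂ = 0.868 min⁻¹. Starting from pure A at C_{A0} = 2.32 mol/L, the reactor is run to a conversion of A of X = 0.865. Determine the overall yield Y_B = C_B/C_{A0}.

0.714

C_A = C_{A0}(1−X) = 0.3132 mol/L.
Along a PFR/batch, dC_C/dC_A = −r_C/(r_B+r_C) = −k₂/(k₂+k₁·C_A).
Integrating from C_{A0} to C_A: C_C = (0.868/3.85)·ln[(0.868+3.85·2.32)/(0.868+3.85·0.313)] = 0.2255·ln(9.800/2.074) = 0.3501 mol/L.
Then C_B = (C_{A0}−C_A) − C_C = 2.007 − 0.3501 = 1.657 mol/L.
Y_B = C_B/C_{A0} = 1.657/2.32 = 0.714.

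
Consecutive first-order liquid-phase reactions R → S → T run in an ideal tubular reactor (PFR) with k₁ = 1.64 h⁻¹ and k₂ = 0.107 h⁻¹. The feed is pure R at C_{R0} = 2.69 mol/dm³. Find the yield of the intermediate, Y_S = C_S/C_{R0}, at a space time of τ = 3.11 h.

0.760

Solving the coupled first-order balances gives C_S(τ) = [k₁/(k₂−k₁)]·C_{R0}·(e^(−k₁τ) − e^(−k₂τ)).
e^(−k₁τ) = e^(−1.64×3.11) = e^(−5.100) = 0.006094; e^(−k₂τ) = e^(−0.3328) = 0.7169.
C_S = 1.64×2.69/(0.107−1.64) × (0.006094−0.7169) = (-2.878)×(-0.7108) = 2.046 mol/dm³.
Y_S = C_S/C_{R0} = 2.046/2.69 = 0.760.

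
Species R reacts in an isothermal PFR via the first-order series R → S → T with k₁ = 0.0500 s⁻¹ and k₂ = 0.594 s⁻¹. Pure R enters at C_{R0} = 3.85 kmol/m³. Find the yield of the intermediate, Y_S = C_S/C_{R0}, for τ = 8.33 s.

0.0599

Solving the coupled first-order balances gives C_S(τ) = [k₁/(k₂−k₁)]·C_{R0}·(e^(−k₁τ) − e^(−k₂τ)).
e^(−k₁τ) = e^(−0.0500×8.33) = e^(−0.4165) = 0.6594; e^(−k₂τ) = e^(−4.948) = 0.007097.
C_S = 0.0500×3.85/(0.594−0.0500) × (0.6594−0.007097) = 0.3539×0.6523 = 0.2308 kmol/m³.
Y_S = C_S/C_{R0} = 0.2308/3.85 = 0.0599.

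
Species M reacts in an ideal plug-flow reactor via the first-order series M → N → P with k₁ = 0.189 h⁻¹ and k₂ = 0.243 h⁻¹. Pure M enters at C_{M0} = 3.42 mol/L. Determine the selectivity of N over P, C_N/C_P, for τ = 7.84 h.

0.551

For first-order series with pure M initially, C_N(τ) = k₁C_{M0}/(k₂−k₁)·(e^(−k₁τ) − e^(−k₂τ)).
e^(−k₁τ) = e^(−0.189×7.84) = e^(−1.482) = 0.2272; e^(−k₂τ) = e^(−1.905) = 0.1488.
C_N = 0.189×3.42/(0.243−0.189) × (0.2272−0.1488) = 11.97×0.07843 = 0.9388 mol/L.
C_M = C_{M0}e^(−k₁τ) = 0.7772 mol/L, so C_P = C_{M0}−C_M−C_N = 1.704 mol/L; C_N/C_P = 0.551.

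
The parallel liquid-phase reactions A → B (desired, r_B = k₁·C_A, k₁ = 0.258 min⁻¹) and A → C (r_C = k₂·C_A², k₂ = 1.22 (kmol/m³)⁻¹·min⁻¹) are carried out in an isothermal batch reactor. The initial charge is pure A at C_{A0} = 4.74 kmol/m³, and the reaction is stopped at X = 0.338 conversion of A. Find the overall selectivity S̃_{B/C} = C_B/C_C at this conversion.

0.0544

C_A = C_{A0}(1−X) = 3.138 kmol/m³.
Along a PFR/batch, dC_B/dC_A = −r_B/(r_B+r_C) = −k₁/(k₁+k₂·C_A).
Integrating from C_{A0} to C_A: C_B = (0.258/1.22)·ln[(0.258+1.22·4.74)/(0.258+1.22·3.14)] = 0.2115·ln(6.041/4.086) = 0.08267 kmol/m³.
C_C = (C_{A0}−C_A)−C_B = 1.519 kmol/m³; S̃_{B/C} = 0.08267/1.519 = 0.0544.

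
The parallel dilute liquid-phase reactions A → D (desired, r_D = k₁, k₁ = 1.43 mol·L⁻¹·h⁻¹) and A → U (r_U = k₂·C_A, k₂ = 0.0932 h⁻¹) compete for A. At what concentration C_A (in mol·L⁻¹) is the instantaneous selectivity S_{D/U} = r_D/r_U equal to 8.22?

S_{D/U} = (k₁/k₂)·C_A⁻¹ ⇒ C_A = (S·k₂/k₁)^(-1).
= (8.22×0.0932/1.43)^(-1) = (0.5357)^(-1) = 1.87 mol·L⁻¹.

1.87 mol·L⁻¹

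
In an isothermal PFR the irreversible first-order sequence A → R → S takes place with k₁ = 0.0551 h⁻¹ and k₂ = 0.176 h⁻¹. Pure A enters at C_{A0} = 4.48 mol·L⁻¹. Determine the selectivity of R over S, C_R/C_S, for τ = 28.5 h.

0.131

For first-order series with pure A initially, C_R(τ) = k₁C_{A0}/(k₂−k₁)·(e^(−k₁τ) − e^(−k₂τ)).
e^(−k₁τ) = e^(−0.0551×28.5) = e^(−1.570) = 0.2080; e^(−k₂τ) = e^(−5.016) = 0.006631.
C_R = 0.0551×4.48/(0.176−0.0551) × (0.2080−0.006631) = 2.042×0.2013 = 0.4111 mol·L⁻¹.
C_A = C_{A0}e^(−k₁τ) = 0.9317 mol·L⁻¹, so C_S = C_{A0}−C_A−C_R = 3.137 mol·L⁻¹; C_R/C_S = 0.131.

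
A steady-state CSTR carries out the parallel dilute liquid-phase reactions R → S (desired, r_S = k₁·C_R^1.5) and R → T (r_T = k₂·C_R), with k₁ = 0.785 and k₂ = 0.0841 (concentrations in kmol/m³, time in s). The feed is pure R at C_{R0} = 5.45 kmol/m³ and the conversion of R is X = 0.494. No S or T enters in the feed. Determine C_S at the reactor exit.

2.53 kmol/m³

Exit C_R = C_{R0}(1−X) = 5.45×0.506 = 2.758 kmol/m³.
In a CSTR the entire volume is at exit conditions, so r_S = 0.785×2.758^1.5 = 3.595 and r_T = 0.0841×2.758 = 0.2319.
Fraction of consumed R going to S: r_S/(r_S+r_T) = 0.9394.
C_S = 0.9394·C_{R0}·X = 0.9394×5.45×0.494 = 2.53 kmol/m³.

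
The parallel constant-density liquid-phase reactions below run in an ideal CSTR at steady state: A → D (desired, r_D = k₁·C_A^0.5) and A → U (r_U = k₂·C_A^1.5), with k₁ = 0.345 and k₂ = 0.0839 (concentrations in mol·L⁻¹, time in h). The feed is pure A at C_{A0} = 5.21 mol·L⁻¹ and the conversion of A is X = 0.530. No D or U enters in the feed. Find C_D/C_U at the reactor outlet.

1.68

Exit C_A = C_{A0}(1−X) = 5.21×0.470 = 2.449 mol·L⁻¹.
Rates in a CSTR are evaluated at the outlet concentration: r_D = 0.345×2.449^0.5 = 0.5399, r_U = 0.0839×2.449^1.5 = 0.3215.
Overall selectivity = C_D/C_U = r_Dτ/(r_Uτ) = r_D/r_U = 1.68.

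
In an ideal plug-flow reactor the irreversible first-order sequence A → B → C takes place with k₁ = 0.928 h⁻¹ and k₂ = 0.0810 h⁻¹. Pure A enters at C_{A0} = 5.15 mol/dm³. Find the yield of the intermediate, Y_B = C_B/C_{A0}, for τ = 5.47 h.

0.697

The intermediate concentration in a first-order A→B→C sequence is C_B = k₁C_{A0}(e^(−k₁τ) − e^(−k₂τ))/(k₂−k₁).
e^(−k₁τ) = e^(−0.928×5.47) = e^(−5.076) = 0.006244; e^(−k₂τ) = e^(−0.4431) = 0.6421.
C_B = 0.928×5.15/(0.0810−0.928) × (0.006244−0.6421) = (-5.643)×(-0.6358) = 3.588 mol/dm³.
Y_B = C_B/C_{A0} = 3.588/5.15 = 0.697.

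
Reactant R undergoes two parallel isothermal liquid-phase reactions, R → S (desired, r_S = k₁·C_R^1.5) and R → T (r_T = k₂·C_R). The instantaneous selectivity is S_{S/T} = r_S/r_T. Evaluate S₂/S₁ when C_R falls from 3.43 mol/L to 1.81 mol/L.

0.726

S_{S/T} = (k₁/k₂)·C_R^0.5, so S₂/S₁ = (C_{R,2}/C_{R,1})^0.5.
= (1.81/3.43)^0.5 = (0.5277)^0.5 = 0.726.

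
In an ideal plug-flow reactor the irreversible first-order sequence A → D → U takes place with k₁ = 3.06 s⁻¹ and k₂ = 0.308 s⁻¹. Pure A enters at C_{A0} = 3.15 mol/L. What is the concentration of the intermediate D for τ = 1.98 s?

For first-order series with pure A initially, C_D(τ) = k₁C_{A0}/(k₂−k₁)·(e^(−k₁τ) − e^(−k₂τ)).
e^(−k₁τ) = e^(−3.06×1.98) = e^(−6.059) = 0.002337; e^(−k₂τ) = e^(−0.6098) = 0.5434.
C_D = 3.06×3.15/(0.308−3.06) × (0.002337−0.5434) = (-3.503)×(-0.5411) = 1.895 mol/L.

1.90 mol/L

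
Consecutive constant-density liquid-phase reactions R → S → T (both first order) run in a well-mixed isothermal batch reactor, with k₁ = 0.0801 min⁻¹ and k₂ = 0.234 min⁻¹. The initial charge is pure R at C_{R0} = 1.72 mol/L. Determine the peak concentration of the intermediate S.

For a first-order series the maximum intermediate yield is C_{S,max}/C_{R0} = (k₁/k₂)^[k₂/(k₂−k₁)].
= (0.0801/0.234)^(0.234/(0.234−0.0801)) = (0.3423)^(1.520) = 0.1959.
C_{S,max} = 0.1959×1.72 = 0.337 mol/L.

0.337 mol/L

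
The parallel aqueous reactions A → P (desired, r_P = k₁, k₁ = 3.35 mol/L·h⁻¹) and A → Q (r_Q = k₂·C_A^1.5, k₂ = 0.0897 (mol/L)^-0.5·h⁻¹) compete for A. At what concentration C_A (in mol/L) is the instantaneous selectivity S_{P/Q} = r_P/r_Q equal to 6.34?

3.26 mol/L

S_{P/Q} = (k₁/k₂)·C_A^-1.5 ⇒ C_A = (S·k₂/k₁)^(1/(-1.5)).
= (6.34×0.0897/3.35)^(-0.6667) = (0.1698)^(-0.6667) = 3.26 mol/L.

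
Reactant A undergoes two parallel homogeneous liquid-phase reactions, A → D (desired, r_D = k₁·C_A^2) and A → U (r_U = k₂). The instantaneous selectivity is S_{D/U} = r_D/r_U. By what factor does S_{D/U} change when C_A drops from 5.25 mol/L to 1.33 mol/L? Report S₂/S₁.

0.0642

S_{D/U} = (k₁/k₂)·C_A^2, so S₂/S₁ = (C_{A,2}/C_{A,1})^2.
= (1.33/5.25)^2 = (0.2533)^2 = 0.0642.
Selectivity toward D falls as C_A falls — high-concentration operation is favoured.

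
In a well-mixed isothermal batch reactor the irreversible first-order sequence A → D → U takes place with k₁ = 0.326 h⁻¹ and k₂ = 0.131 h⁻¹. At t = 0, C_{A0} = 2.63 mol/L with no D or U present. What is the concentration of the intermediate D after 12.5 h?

For first-order series with pure A initially, C_D(t) = k₁C_{A0}/(k₂−k₁)·(e^(−k₁t) − e^(−k₂t)).
e^(−k₁t) = e^(−0.326×12.5) = e^(−4.075) = 0.01699; e^(−k₂t) = e^(−1.638) = 0.1945.
C_D = 0.326×2.63/(0.131−0.326) × (0.01699−0.1945) = (-4.397)×(-0.1775) = 0.7803 mol/L.

0.780 mol/L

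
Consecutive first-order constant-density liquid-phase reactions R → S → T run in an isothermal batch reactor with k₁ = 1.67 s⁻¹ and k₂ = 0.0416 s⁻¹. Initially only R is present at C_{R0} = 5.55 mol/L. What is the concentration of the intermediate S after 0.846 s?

4.11 mol/L

The intermediate concentration in a first-order A→B→C sequence is C_S = k₁C_{R0}(e^(−k₁t) − e^(−k₂t))/(k₂−k₁).
e^(−k₁t) = e^(−1.67×0.846) = e^(−1.413) = 0.2435; e^(−k₂t) = e^(−0.03519) = 0.9654.
C_S = 1.67×5.55/(0.0416−1.67) × (0.2435−0.9654) = (-5.692)×(-0.7220) = 4.109 mol/L.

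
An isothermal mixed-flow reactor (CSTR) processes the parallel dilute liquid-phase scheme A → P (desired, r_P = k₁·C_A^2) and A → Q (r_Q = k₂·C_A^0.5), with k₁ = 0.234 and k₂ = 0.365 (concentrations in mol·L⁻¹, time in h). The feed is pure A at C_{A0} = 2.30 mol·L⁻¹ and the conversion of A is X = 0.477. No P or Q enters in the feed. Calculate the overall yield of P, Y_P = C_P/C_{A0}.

Exit C_A = C_{A0}(1−X) = 2.30×0.523 = 1.203 mol·L⁻¹.
Rates in a CSTR are evaluated at the outlet concentration: r_P = 0.234×1.203^2 = 0.3386, r_Q = 0.365×1.203^0.5 = 0.4003.
Fraction of consumed A going to P: r_P/(r_P+r_Q) = 0.4582.
C_P = 0.4582·C_{A0}·X = 0.4582×2.30×0.477 = 0.503 mol·L⁻¹; Y_P = C_P/C_{A0} = 0.219.

0.219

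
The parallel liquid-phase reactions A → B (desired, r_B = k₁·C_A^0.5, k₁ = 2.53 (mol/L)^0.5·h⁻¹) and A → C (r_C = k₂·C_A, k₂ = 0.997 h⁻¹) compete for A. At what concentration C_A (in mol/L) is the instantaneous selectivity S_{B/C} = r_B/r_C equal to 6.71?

S_{B/C} = (k₁/k₂)·C_A^-0.5 ⇒ C_A = (S·k₂/k₁)^(-2).
= (6.71×0.997/2.53)^(-2) = (2.644)^(-2) = 0.143 mol/L.

0.143 mol/L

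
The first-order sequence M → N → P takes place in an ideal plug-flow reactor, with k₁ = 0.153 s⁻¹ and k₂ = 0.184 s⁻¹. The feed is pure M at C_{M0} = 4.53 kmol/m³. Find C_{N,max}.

1.52 kmol/m³

Evaluating C_N at τ_opt = ln(k₂/k₁)/(k₂−k₁) gives C_{N,max}/C_{M0} = (k₁/k₂)^[k₂/(k₂−k₁)].
= (0.153/0.184)^(0.184/(0.184−0.153)) = (0.8315)^(5.935) = 0.3345.
C_{N,max} = 0.3345×4.53 = 1.52 kmol/m³.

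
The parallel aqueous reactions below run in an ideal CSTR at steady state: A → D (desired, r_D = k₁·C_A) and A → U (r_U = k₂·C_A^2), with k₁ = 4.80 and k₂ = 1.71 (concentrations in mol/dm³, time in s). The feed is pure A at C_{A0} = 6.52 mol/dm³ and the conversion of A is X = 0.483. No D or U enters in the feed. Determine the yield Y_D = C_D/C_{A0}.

Exit C_A = C_{A0}(1−X) = 6.52×0.517 = 3.371 mol/dm³.
In a CSTR the entire volume is at exit conditions, so r_D = 4.80×3.371 = 16.18 and r_U = 1.71×3.371^2 = 19.43.
Fraction of consumed A going to D: r_D/(r_D+r_U) = 0.4544.
C_D = 0.4544·C_{A0}·X = 0.4544×6.52×0.483 = 1.43 mol/dm³; Y_D = C_D/C_{A0} = 0.219.

0.219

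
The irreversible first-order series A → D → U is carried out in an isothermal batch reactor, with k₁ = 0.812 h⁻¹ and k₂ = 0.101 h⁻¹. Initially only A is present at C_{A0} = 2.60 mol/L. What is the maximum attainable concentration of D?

At the optimum, C_{D,max}/C_{A0} = (k₁/k₂)^[k₂/(k₂−k₁)].
= (0.812/0.101)^(0.101/(0.101−0.812)) = (8.040)^(-0.1421) = 0.7437.
C_{D,max} = 0.7437×2.60 = 1.93 mol/L.

1.93 mol/L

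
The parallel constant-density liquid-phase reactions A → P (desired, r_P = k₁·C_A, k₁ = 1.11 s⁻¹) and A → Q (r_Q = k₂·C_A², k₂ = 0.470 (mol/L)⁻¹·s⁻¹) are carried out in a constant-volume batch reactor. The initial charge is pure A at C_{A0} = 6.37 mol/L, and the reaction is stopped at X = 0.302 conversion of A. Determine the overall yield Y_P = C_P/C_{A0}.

0.0923

C_A = C_{A0}(1−X) = 4.446 mol/L.
Along a PFR/batch, dC_P/dC_A = −r_P/(r_P+r_Q) = −k₁/(k₁+k₂·C_A).
Integrating from C_{A0} to C_A: C_P = (1.11/0.470)·ln[(1.11+0.470·6.37)/(1.11+0.470·4.45)] = 2.362·ln(4.104/3.200) = 0.5878 mol/L.
Y_P = C_P/C_{A0} = 0.5878/6.37 = 0.0923.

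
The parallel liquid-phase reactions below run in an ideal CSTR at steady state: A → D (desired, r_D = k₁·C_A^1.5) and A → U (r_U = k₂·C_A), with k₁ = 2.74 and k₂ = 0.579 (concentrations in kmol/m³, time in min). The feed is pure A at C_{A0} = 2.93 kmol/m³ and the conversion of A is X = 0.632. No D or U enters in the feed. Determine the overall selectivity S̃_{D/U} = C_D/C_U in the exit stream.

Exit C_A = C_{A0}(1−X) = 2.93×0.368 = 1.078 kmol/m³.
In a CSTR the entire volume is at exit conditions, so r_D = 2.74×1.078^1.5 = 3.068 and r_U = 0.579×1.078 = 0.6243.
Overall selectivity = C_D/C_U = r_Dτ/(r_Uτ) = r_D/r_U = 4.91.

4.91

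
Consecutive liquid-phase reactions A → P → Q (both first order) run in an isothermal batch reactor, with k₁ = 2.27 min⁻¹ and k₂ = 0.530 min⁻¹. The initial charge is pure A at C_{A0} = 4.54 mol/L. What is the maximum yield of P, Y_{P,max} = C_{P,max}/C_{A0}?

For a first-order series the maximum intermediate yield is C_{P,max}/C_{A0} = (k₁/k₂)^[k₂/(k₂−k₁)].
= (2.27/0.530)^(0.530/(0.530−2.27)) = (4.283)^(-0.3046) = 0.6421.

0.642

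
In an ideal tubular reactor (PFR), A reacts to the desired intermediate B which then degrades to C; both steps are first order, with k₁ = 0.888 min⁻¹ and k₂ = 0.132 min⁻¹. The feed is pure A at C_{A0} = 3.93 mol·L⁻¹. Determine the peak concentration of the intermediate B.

At the optimum, C_{B,max}/C_{A0} = (k₁/k₂)^[k₂/(k₂−k₁)].
= (0.888/0.132)^(0.132/(0.132−0.888)) = (6.727)^(-0.1746) = 0.7169.
C_{B,max} = 0.7169×3.93 = 2.82 mol·L⁻¹.

2.82 mol·L⁻¹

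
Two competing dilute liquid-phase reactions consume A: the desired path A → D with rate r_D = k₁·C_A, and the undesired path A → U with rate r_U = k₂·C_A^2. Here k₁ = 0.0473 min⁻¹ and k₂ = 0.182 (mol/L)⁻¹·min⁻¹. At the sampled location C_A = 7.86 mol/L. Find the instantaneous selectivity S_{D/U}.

0.0331

S_{D/U} = r_D/r_U = (k₁·C_A)/(k₂·C_A^2) = (k₁/k₂)·C_A⁻¹.
= (0.0473×7.860) / (0.182×7.860^2) = 0.3718/11.24 = 0.0331.
The undesired path is higher order in A, so low C_A (CSTR or dilute feed) favours D.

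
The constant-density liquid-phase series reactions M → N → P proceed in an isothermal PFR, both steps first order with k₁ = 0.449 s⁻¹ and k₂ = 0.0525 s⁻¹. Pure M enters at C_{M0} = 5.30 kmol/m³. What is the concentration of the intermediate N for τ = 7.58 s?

For first-order series with pure M initially, C_N(τ) = k₁C_{M0}/(k₂−k₁)·(e^(−k₁τ) − e^(−k₂τ)).
e^(−k₁τ) = e^(−0.449×7.58) = e^(−3.403) = 0.03326; e^(−k₂τ) = e^(−0.3979) = 0.6717.
C_N = 0.449×5.30/(0.0525−0.449) × (0.03326−0.6717) = (-6.002)×(-0.6384) = 3.832 kmol/m³.

3.83 kmol/m³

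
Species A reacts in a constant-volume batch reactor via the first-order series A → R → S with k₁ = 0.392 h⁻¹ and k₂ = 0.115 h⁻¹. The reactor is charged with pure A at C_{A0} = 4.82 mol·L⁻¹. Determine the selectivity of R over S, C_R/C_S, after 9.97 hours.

0.754

The intermediate concentration in a first-order A→B→C sequence is C_R = k₁C_{A0}(e^(−k₁t) − e^(−k₂t))/(k₂−k₁).
e^(−k₁t) = e^(−0.392×9.97) = e^(−3.908) = 0.02008; e^(−k₂t) = e^(−1.147) = 0.3177.
C_R = 0.392×4.82/(0.115−0.392) × (0.02008−0.3177) = (-6.821)×(-0.2977) = 2.030 mol·L⁻¹.
C_A = C_{A0}e^(−k₁t) = 0.09677 mol·L⁻¹, so C_S = C_{A0}−C_A−C_R = 2.693 mol·L⁻¹; C_R/C_S = 0.754.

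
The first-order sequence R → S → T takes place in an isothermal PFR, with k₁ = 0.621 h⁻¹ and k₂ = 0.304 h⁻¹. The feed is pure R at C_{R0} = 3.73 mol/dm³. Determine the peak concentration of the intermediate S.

Evaluating C_S at τ_opt = ln(k₂/k₁)/(k₂−k₁) gives C_{S,max}/C_{R0} = (k₁/k₂)^[k₂/(k₂−k₁)].
= (0.621/0.304)^(0.304/(0.304−0.621)) = (2.043)^(-0.9590) = 0.5041.
C_{S,max} = 0.5041×3.73 = 1.88 mol/dm³.

1.88 mol/dm³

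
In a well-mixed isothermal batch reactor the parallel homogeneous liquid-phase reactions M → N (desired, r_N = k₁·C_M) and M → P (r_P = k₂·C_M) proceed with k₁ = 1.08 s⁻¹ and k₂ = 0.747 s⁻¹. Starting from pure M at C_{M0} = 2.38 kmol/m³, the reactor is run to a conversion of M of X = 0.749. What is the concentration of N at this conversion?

1.05 kmol/m³

C_M = C_{M0}(1−X) = 0.5974 kmol/m³.
Both paths are first order in M, so the instantaneous fraction to N is constant: dC_N/d(−C_M) = k₁/(k₁+k₂) = 0.5911.
C_N = 0.5911·(C_{M0}−C_M) = 0.5911×1.783 = 1.05 kmol/m³.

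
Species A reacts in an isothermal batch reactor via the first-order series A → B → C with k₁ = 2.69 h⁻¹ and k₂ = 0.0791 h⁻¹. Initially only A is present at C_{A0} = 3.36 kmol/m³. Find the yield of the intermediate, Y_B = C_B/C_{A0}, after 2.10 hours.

0.869

The intermediate concentration in a first-order A→B→C sequence is C_B = k₁C_{A0}(e^(−k₁t) − e^(−k₂t))/(k₂−k₁).
e^(−k₁t) = e^(−2.69×2.10) = e^(−5.649) = 0.003521; e^(−k₂t) = e^(−0.1661) = 0.8470.
C_B = 2.69×3.36/(0.0791−2.69) × (0.003521−0.8470) = (-3.462)×(-0.8434) = 2.920 kmol/m³.
Y_B = C_B/C_{A0} = 2.920/3.36 = 0.869.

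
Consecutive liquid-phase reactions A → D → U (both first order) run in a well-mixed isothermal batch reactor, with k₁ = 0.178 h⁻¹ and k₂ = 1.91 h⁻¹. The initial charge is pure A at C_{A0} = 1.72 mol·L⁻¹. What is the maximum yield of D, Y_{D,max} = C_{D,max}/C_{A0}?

Evaluating C_D at t_opt = ln(k₂/k₁)/(k₂−k₁) gives C_{D,max}/C_{A0} = (k₁/k₂)^[k₂/(k₂−k₁)].
= (0.178/1.91)^(1.91/(1.91−0.178)) = (0.09319)^(1.103) = 0.07302.

0.0730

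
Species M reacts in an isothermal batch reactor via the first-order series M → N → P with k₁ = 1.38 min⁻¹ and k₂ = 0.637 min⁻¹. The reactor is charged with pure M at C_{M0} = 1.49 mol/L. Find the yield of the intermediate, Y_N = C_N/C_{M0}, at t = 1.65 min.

0.459

The intermediate concentration in a first-order A→B→C sequence is C_N = k₁C_{M0}(e^(−k₁t) − e^(−k₂t))/(k₂−k₁).
e^(−k₁t) = e^(−1.38×1.65) = e^(−2.277) = 0.1026; e^(−k₂t) = e^(−1.051) = 0.3496.
C_N = 1.38×1.49/(0.637−1.38) × (0.1026−0.3496) = (-2.767)×(-0.2470) = 0.6835 mol/L.
Y_N = C_N/C_{M0} = 0.6835/1.49 = 0.459.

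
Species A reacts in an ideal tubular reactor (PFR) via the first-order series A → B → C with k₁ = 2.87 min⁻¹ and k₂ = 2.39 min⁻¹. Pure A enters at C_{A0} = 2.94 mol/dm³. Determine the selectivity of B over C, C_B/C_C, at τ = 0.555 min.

Solving the coupled first-order balances gives C_B(τ) = [k₁/(k₂−k₁)]·C_{A0}·(e^(−k₁τ) − e^(−k₂τ)).
e^(−k₁τ) = e^(−2.87×0.555) = e^(−1.593) = 0.2033; e^(−k₂τ) = e^(−1.326) = 0.2654.
C_B = 2.87×2.94/(2.39−2.87) × (0.2033−0.2654) = (-17.58)×(-0.06207) = 1.091 mol/dm³.
C_A = C_{A0}e^(−k₁τ) = 0.5978 mol/dm³, so C_C = C_{A0}−C_A−C_B = 1.251 mol/dm³; C_B/C_C = 0.872.

0.872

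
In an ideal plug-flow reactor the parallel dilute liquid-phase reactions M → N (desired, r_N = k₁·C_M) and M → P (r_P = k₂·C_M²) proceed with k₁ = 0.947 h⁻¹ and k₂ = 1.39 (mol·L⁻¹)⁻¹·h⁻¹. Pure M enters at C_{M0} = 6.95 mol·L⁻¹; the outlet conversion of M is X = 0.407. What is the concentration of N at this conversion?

C_M = C_{M0}(1−X) = 4.121 mol·L⁻¹.
Along a PFR/batch, dC_N/dC_M = −r_N/(r_N+r_P) = −k₁/(k₁+k₂·C_M).
Integrating from C_{M0} to C_M: C_N = (0.947/1.39)·ln[(0.947+1.39·6.95)/(0.947+1.39·4.12)] = 0.6813·ln(10.61/6.676) = 0.3155 mol·L⁻¹.

0.316 mol·L⁻¹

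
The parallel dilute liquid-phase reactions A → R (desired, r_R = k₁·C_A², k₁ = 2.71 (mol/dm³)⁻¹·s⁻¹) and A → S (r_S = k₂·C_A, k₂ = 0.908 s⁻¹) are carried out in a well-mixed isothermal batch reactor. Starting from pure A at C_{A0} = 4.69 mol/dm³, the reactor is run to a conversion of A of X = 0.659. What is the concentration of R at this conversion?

C_A = C_{A0}(1−X) = 1.599 mol/dm³.
Along a PFR/batch, dC_S/dC_A = −r_S/(r_R+r_S) = −k₂/(k₂+k₁·C_A).
Integrating from C_{A0} to C_A: C_S = (0.908/2.71)·ln[(0.908+2.71·4.69)/(0.908+2.71·1.60)] = 0.3351·ln(13.62/5.242) = 0.3199 mol/dm³.
Then C_R = (C_{A0}−C_A) − C_S = 3.091 − 0.3199 = 2.771 mol/dm³.

2.77 mol/dm³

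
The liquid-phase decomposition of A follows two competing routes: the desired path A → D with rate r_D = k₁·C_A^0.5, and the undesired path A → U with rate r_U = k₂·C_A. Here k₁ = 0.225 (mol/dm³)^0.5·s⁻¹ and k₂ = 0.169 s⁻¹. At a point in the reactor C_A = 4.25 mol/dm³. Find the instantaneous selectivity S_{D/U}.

0.646

S_{D/U} = r_D/r_U = (k₁·C_A^0.5)/(k₂·C_A) = (k₁/k₂)·C_A^-0.5.
= (0.225×4.250^0.5) / (0.169×4.250) = 0.4638/0.7183 = 0.646.
The undesired path is higher order in A, so low C_A (CSTR or dilute feed) favours D.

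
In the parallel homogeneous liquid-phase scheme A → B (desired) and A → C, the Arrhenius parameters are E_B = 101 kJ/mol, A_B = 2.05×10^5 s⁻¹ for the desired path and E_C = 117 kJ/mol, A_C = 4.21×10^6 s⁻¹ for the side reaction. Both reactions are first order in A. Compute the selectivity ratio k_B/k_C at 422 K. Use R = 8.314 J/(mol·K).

4.66

Since both paths have the same order in A, the concentration cancels and S_{B/C} = k_B/k_C = (A_B/A_C)·exp[(E_C−E_B)/(RT)].
(E_C−E_B)/(RT) = (117−101)×10³/(8.314×422) = 16000/3509 = 4.560.
k_B/k_C = (2.05×10^5/4.21×10^6)·exp(4.560) = 0.04869 × 95.62 = 4.66.
Since E_B < E_C, lowering the temperature improves selectivity toward B.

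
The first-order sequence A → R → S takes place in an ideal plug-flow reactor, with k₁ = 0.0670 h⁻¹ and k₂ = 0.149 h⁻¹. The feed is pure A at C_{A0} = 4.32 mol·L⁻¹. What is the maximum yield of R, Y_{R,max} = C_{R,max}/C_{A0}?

0.234

For a first-order series the maximum intermediate yield is C_{R,max}/C_{A0} = (k₁/k₂)^[k₂/(k₂−k₁)].
= (0.0670/0.149)^(0.149/(0.149−0.0670)) = (0.4497)^(1.817) = 0.2340.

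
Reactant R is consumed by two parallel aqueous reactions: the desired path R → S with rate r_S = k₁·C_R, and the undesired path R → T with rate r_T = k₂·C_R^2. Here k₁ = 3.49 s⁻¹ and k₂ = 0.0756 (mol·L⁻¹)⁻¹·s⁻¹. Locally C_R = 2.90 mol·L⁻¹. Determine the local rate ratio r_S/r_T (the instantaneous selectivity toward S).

S_{S/T} = r_S/r_T = (k₁·C_R)/(k₂·C_R^2) = (k₁/k₂)·C_R⁻¹.
= (3.49×2.900) / (0.0756×2.900^2) = 10.12/0.6358 = 15.9.
The undesired path is higher order in R, so low C_R (CSTR or dilute feed) favours S.

15.9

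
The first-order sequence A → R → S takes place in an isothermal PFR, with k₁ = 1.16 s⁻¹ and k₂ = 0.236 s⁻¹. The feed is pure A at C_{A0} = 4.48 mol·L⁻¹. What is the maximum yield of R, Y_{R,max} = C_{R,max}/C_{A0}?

0.666

For a first-order series the maximum intermediate yield is C_{R,max}/C_{A0} = (k₁/k₂)^[k₂/(k₂−k₁)].
= (1.16/0.236)^(0.236/(0.236−1.16)) = (4.915)^(-0.2554) = 0.6658.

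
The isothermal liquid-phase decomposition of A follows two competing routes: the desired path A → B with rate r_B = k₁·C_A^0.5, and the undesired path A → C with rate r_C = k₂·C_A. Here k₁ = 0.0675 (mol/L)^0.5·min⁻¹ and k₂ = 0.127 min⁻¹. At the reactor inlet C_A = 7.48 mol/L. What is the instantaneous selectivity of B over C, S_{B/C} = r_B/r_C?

0.194

S_{B/C} = r_B/r_C = (k₁·C_A^0.5)/(k₂·C_A) = (k₁/k₂)·C_A^-0.5.
= (0.0675×7.480^0.5) / (0.127×7.480) = 0.1846/0.9500 = 0.194.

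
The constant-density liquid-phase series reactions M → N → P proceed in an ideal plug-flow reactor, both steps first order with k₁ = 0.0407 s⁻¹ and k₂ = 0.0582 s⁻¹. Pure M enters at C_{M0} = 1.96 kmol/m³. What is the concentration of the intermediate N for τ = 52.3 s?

0.325 kmol/m³

For first-order series with pure M initially, C_N(τ) = k₁C_{M0}/(k₂−k₁)·(e^(−k₁τ) − e^(−k₂τ)).
e^(−k₁τ) = e^(−0.0407×52.3) = e^(−2.129) = 0.1190; e^(−k₂τ) = e^(−3.044) = 0.04765.
C_N = 0.0407×1.96/(0.0582−0.0407) × (0.1190−0.04765) = 4.558×0.07135 = 0.3253 kmol/m³.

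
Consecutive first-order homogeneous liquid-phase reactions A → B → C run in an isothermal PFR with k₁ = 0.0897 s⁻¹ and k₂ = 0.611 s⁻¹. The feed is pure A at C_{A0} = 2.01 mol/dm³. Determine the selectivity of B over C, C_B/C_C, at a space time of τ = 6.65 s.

For first-order series with pure A initially, C_B(τ) = k₁C_{A0}/(k₂−k₁)·(e^(−k₁τ) − e^(−k₂τ)).
e^(−k₁τ) = e^(−0.0897×6.65) = e^(−0.5965) = 0.5507; e^(−k₂τ) = e^(−4.063) = 0.01719.
C_B = 0.0897×2.01/(0.611−0.0897) × (0.5507−0.01719) = 0.3459×0.5335 = 0.1845 mol/dm³.
C_A = C_{A0}e^(−k₁τ) = 1.107 mol/dm³, so C_C = C_{A0}−C_A−C_B = 0.7185 mol/dm³; C_B/C_C = 0.257.

0.257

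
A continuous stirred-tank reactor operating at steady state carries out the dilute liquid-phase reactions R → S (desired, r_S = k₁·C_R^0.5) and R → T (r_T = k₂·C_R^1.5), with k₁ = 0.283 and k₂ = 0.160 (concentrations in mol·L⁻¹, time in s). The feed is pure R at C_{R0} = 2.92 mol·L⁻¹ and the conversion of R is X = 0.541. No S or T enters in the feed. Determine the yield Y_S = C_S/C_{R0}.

Exit C_R = C_{R0}(1−X) = 2.92×0.459 = 1.340 mol·L⁻¹.
In a CSTR the entire volume is at exit conditions, so r_S = 0.283×1.340^0.5 = 0.3276 and r_T = 0.160×1.340^1.5 = 0.2483.
Fraction of consumed R going to S: r_S/(r_S+r_T) = 0.5689.
C_S = 0.5689·C_{R0}·X = 0.5689×2.92×0.541 = 0.899 mol·L⁻¹; Y_S = C_S/C_{R0} = 0.308.

0.308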